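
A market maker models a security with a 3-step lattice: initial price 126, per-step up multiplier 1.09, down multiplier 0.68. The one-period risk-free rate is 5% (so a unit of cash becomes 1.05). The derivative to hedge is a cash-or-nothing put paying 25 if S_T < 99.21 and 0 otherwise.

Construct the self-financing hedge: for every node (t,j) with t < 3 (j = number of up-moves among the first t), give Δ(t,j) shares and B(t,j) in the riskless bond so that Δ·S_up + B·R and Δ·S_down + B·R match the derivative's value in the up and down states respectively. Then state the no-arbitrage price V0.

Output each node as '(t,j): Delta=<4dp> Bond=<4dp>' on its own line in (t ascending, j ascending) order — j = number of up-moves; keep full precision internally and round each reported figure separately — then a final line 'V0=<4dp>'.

(0,0): Delta=-0.0773 Bond=10.3153
(1,0): Delta=-0.6117 Bond=56.6152
(1,1): Delta=-0.0413 Bond=5.8814
(2,0): Delta=0.0000 Bond=23.8095
(2,1): Delta=-0.6529 Bond=63.2985
(2,2): Delta=0.0000 Bond=0.0000
V0=0.5766

Under the risk-neutral measure, an up-move has probability p* = (R−d)/(u−d) = 0.9024 and values discount at R = 1.05.
Terminal payoffs: V(3,0)=25.0000, V(3,1)=25.0000, V(3,2)=0.0000, V(3,3)=0.0000
Node (2,0) S=58.2624: V=(p*·25.0000+(1−p*)·25.0000)/1.05=23.8095; Δ=(25.0000−25.0000)/(63.5060−39.6184)=0.0000; B=V−Δ·S=23.8095
Node (2,1) S=93.3912: V=(p*·0.0000+(1−p*)·25.0000)/1.05=2.3229; Δ=(0.0000−25.0000)/(101.7964−63.5060)=-0.6529; B=V−Δ·S=63.2985
Node (2,2) S=149.7006: V=(p*·0.0000+(1−p*)·0.0000)/1.05=0.0000; Δ=(0.0000−0.0000)/(163.1737−101.7964)=0.0000; B=V−Δ·S=0.0000
Node (1,0) S=85.6800: V=(p*·2.3229+(1−p*)·23.8095)/1.05=4.2087; Δ=(2.3229−23.8095)/(93.3912−58.2624)=-0.6117; B=V−Δ·S=56.6152
Node (1,1) S=137.3400: V=(p*·0.0000+(1−p*)·2.3229)/1.05=0.2158; Δ=(0.0000−2.3229)/(149.7006−93.3912)=-0.0413; B=V−Δ·S=5.8814
Node (0,0) S=126.0000: V=(p*·0.2158+(1−p*)·4.2087)/1.05=0.5766; Δ=(0.2158−4.2087)/(137.3400−85.6800)=-0.0773; B=V−Δ·S=10.3153
Check: Δ(0,0)·S0 + B(0,0) = 0.5766 = V0.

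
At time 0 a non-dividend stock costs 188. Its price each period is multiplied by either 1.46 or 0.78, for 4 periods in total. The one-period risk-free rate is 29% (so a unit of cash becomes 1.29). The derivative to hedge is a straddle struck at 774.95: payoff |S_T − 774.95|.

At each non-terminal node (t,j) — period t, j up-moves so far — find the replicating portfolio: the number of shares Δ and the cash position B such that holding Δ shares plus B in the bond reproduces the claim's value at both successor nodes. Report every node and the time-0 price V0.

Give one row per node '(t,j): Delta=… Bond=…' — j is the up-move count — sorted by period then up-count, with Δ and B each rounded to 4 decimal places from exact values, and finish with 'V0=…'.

Since d<R<u, set p* = (R−d)/(u−d) = 0.7500; price each node as the discounted p*-expectation of its children.
At expiry t=4: V(4,0)=705.3617, V(4,1)=644.6950, V(4,2)=531.1393, V(4,3)=318.5864, V(4,4)=79.2691
(3,0): S=89.2158. Δ = (V_up−V_dn)/(S_up−S_dn) = (644.6950−705.3617)/(130.2550−69.5883) = -1.0000. V = [p*·644.6950 + (1−p*)·705.3617]/1.29 = 511.5207. B = V − Δ·S = 600.7364.
(3,1): S=166.9936. Δ = (V_up−V_dn)/(S_up−S_dn) = (531.1393−644.6950)/(243.8107−130.2550) = -1.0000. V = [p*·531.1393 + (1−p*)·644.6950]/1.29 = 433.7428. B = V − Δ·S = 600.7364.
(3,2): S=312.5778. Δ = (V_up−V_dn)/(S_up−S_dn) = (318.5864−531.1393)/(456.3636−243.8107) = -1.0000. V = [p*·318.5864 + (1−p*)·531.1393]/1.29 = 288.1586. B = V − Δ·S = 600.7364.
(3,3): S=585.0816. Δ = (V_up−V_dn)/(S_up−S_dn) = (79.2691−318.5864)/(854.2191−456.3636) = -0.6015. V = [p*·79.2691 + (1−p*)·318.5864]/1.29 = 107.8282. B = V − Δ·S = 459.7654.
(2,0): S=114.3792. Δ = (V_up−V_dn)/(S_up−S_dn) = (433.7428−511.5207)/(166.9936−89.2158) = -1.0000. V = [p*·433.7428 + (1−p*)·511.5207]/1.29 = 351.3080. B = V − Δ·S = 465.6872.
(2,1): S=214.0944. Δ = (V_up−V_dn)/(S_up−S_dn) = (288.1586−433.7428)/(312.5778−166.9936) = -1.0000. V = [p*·288.1586 + (1−p*)·433.7428]/1.29 = 251.5928. B = V − Δ·S = 465.6872.
(2,2): S=400.7408. Δ = (V_up−V_dn)/(S_up−S_dn) = (107.8282−288.1586)/(585.0816−312.5778) = -0.6618. V = [p*·107.8282 + (1−p*)·288.1586]/1.29 = 118.5355. B = V − Δ·S = 383.7273.
(1,0): S=146.6400. Δ = (V_up−V_dn)/(S_up−S_dn) = (251.5928−351.3080)/(214.0944−114.3792) = -1.0000. V = [p*·251.5928 + (1−p*)·351.3080]/1.29 = 214.3578. B = V − Δ·S = 360.9978.
(1,1): S=274.4800. Δ = (V_up−V_dn)/(S_up−S_dn) = (118.5355−251.5928)/(400.7408−214.0944) = -0.7129. V = [p*·118.5355 + (1−p*)·251.5928]/1.29 = 117.6743. B = V − Δ·S = 313.3467.
(0,0): S=188.0000. Δ = (V_up−V_dn)/(S_up−S_dn) = (117.6743−214.3578)/(274.4800−146.6400) = -0.7563. V = [p*·117.6743 + (1−p*)·214.3578]/1.29 = 109.9575. B = V − Δ·S = 252.1391.
The time-0 hedge costs 109.9575, which is the no-arbitrage price.

(0,0): Delta=-0.7563 Bond=252.1391
(1,0): Delta=-1.0000 Bond=360.9978
(1,1): Delta=-0.7129 Bond=313.3467
(2,0): Delta=-1.0000 Bond=465.6872
(2,1): Delta=-1.0000 Bond=465.6872
(2,2): Delta=-0.6618 Bond=383.7273
(3,0): Delta=-1.0000 Bond=600.7364
(3,1): Delta=-1.0000 Bond=600.7364
(3,2): Delta=-1.0000 Bond=600.7364
(3,3): Delta=-0.6015 Bond=459.7654
V0=109.9575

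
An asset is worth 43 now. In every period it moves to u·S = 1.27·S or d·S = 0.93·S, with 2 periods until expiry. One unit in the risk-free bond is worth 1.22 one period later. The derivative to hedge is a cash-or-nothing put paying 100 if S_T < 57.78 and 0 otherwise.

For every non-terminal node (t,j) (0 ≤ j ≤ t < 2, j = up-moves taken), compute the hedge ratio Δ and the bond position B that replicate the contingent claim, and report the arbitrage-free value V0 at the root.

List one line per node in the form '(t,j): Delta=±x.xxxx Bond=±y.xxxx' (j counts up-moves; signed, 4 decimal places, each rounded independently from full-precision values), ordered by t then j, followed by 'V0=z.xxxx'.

(0,0): Delta=-4.7820 Bond=223.9348
(1,0): Delta=0.0000 Bond=81.9672
(1,1): Delta=-5.3858 Bond=306.1716
V0=18.3077

No-arbitrage ⇒ martingale measure with p* = (R−d)/(u−d) = 0.8529.
At expiry t=2: V(2,0)=100.0000, V(2,1)=100.0000, V(2,2)=0.0000
  t=1,j=0: stock 39.9900 → up 50.7873 (V=100.0000), down 37.1907 (V=100.0000). Price 81.9672; hedge Δ=0.0000, bond B=81.9672.
  t=1,j=1: stock 54.6100 → up 69.3547 (V=0.0000), down 50.7873 (V=100.0000). Price 12.0540; hedge Δ=-5.3858, bond B=306.1716.
  t=0,j=0: stock 43.0000 → up 54.6100 (V=12.0540), down 39.9900 (V=81.9672). Price 18.3077; hedge Δ=-4.7820, bond B=223.9348.
The time-0 hedge costs 18.3077, which is the no-arbitrage price.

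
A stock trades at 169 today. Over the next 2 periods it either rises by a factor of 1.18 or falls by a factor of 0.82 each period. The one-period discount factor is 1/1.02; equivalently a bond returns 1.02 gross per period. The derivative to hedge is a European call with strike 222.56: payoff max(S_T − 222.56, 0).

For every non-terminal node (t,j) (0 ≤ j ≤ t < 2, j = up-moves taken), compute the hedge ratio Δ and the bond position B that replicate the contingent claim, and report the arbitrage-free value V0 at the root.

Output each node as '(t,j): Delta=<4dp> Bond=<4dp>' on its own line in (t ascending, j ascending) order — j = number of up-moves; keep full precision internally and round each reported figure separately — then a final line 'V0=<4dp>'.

The replicating-portfolio and risk-neutral prices coincide; use p* = (1.02−0.82)/(1.18−0.82) = 0.5556 for the latter.
Payoff layer (t=2): V(2,0)=0.0000, V(2,1)=0.0000, V(2,2)=12.7556
(1,0): S=138.5800. Δ = (V_up−V_dn)/(S_up−S_dn) = (0.0000−0.0000)/(163.5244−113.6356) = 0.0000. V = [p*·0.0000 + (1−p*)·0.0000]/1.02 = 0.0000. B = V − Δ·S = 0.0000.
(1,1): S=199.4200. Δ = (V_up−V_dn)/(S_up−S_dn) = (12.7556−0.0000)/(235.3156−163.5244) = 0.1777. V = [p*·12.7556 + (1−p*)·0.0000]/1.02 = 6.9475. B = V − Δ·S = -28.4847.
(0,0): S=169.0000. Δ = (V_up−V_dn)/(S_up−S_dn) = (6.9475−0.0000)/(199.4200−138.5800) = 0.1142. V = [p*·6.9475 + (1−p*)·0.0000]/1.02 = 3.7840. B = V − Δ·S = -15.5146.
Self-financing check: at every node Δ·S+B equals the discounted successor values.

(0,0): Delta=0.1142 Bond=-15.5146
(1,0): Delta=0.0000 Bond=0.0000
(1,1): Delta=0.1777 Bond=-28.4847
V0=3.7840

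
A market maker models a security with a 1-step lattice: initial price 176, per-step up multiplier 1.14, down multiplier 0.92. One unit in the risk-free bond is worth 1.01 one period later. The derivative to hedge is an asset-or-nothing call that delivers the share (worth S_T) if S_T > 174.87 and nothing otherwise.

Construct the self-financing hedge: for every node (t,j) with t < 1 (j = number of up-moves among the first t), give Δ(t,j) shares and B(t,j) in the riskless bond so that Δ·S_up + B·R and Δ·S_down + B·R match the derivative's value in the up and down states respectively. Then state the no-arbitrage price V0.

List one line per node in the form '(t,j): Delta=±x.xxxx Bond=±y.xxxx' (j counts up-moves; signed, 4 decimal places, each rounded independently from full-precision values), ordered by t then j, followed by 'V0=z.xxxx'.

Under the risk-neutral measure, an up-move has probability p* = (R−d)/(u−d) = 0.4091 and values discount at R = 1.01.
Payoff layer (t=1): V(1,0)=0.0000, V(1,1)=200.6400
(0,0): S=176.0000. Δ = (V_up−V_dn)/(S_up−S_dn) = (200.6400−0.0000)/(200.6400−161.9200) = 5.1818. V = [p*·200.6400 + (1−p*)·0.0000]/1.01 = 81.2673. B = V − Δ·S = -830.7327.
Root portfolio cost Δ·176+B reproduces V0=81.2673.

(0,0): Delta=5.1818 Bond=-830.7327
V0=81.2673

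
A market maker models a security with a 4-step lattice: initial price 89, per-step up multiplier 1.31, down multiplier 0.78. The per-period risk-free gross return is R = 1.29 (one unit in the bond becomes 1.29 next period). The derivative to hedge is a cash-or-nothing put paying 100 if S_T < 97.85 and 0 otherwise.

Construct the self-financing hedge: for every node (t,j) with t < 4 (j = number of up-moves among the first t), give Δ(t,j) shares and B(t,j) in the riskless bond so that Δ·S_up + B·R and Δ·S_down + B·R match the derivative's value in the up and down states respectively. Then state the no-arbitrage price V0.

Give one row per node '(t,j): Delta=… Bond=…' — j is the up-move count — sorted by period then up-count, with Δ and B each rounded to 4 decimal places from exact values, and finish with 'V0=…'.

(0,0): Delta=-0.1035 Bond=9.5066
(1,0): Delta=-1.5123 Bond=110.0636
(1,1): Delta=-0.0706 Bond=8.4282
(2,0): Delta=0.0000 Bond=60.0925
(2,1): Delta=-1.5477 Bond=145.1933
(2,2): Delta=-0.0361 Bond=5.6049
(3,0): Delta=0.0000 Bond=77.5194
(3,1): Delta=0.0000 Bond=77.5194
(3,2): Delta=-1.5838 Bond=191.6045
(3,3): Delta=0.0000 Bond=0.0000
V0=0.2932

Since d<R<u, set p* = (R−d)/(u−d) = 0.9623; price each node as the discounted p*-expectation of its children.
Terminal payoffs: V(4,0)=100.0000, V(4,1)=100.0000, V(4,2)=100.0000, V(4,3)=0.0000, V(4,4)=0.0000
Node (3,0) S=42.2351: V=(p*·100.0000+(1−p*)·100.0000)/1.29=77.5194; Δ=(100.0000−100.0000)/(55.3280−32.9434)=0.0000; B=V−Δ·S=77.5194
Node (3,1) S=70.9334: V=(p*·100.0000+(1−p*)·100.0000)/1.29=77.5194; Δ=(100.0000−100.0000)/(92.9227−55.3280)=0.0000; B=V−Δ·S=77.5194
Node (3,2) S=119.1317: V=(p*·0.0000+(1−p*)·100.0000)/1.29=2.9253; Δ=(0.0000−100.0000)/(156.0625−92.9227)=-1.5838; B=V−Δ·S=191.6045
Node (3,3) S=200.0801: V=(p*·0.0000+(1−p*)·0.0000)/1.29=0.0000; Δ=(0.0000−0.0000)/(262.1049−156.0625)=0.0000; B=V−Δ·S=0.0000
Node (2,0) S=54.1476: V=(p*·77.5194+(1−p*)·77.5194)/1.29=60.0925; Δ=(77.5194−77.5194)/(70.9334−42.2351)=0.0000; B=V−Δ·S=60.0925
Node (2,1) S=90.9402: V=(p*·2.9253+(1−p*)·77.5194)/1.29=4.4497; Δ=(2.9253−77.5194)/(119.1317−70.9334)=-1.5477; B=V−Δ·S=145.1933
Node (2,2) S=152.7329: V=(p*·0.0000+(1−p*)·2.9253)/1.29=0.0856; Δ=(0.0000−2.9253)/(200.0801−119.1317)=-0.0361; B=V−Δ·S=5.6049
Node (1,0) S=69.4200: V=(p*·4.4497+(1−p*)·60.0925)/1.29=5.0771; Δ=(4.4497−60.0925)/(90.9402−54.1476)=-1.5123; B=V−Δ·S=110.0636
Node (1,1) S=116.5900: V=(p*·0.0856+(1−p*)·4.4497)/1.29=0.1940; Δ=(0.0856−4.4497)/(152.7329−90.9402)=-0.0706; B=V−Δ·S=8.4282
Node (0,0) S=89.0000: V=(p*·0.1940+(1−p*)·5.0771)/1.29=0.2932; Δ=(0.1940−5.0771)/(116.5900−69.4200)=-0.1035; B=V−Δ·S=9.5066
The time-0 hedge costs 0.2932, which is the no-arbitrage price.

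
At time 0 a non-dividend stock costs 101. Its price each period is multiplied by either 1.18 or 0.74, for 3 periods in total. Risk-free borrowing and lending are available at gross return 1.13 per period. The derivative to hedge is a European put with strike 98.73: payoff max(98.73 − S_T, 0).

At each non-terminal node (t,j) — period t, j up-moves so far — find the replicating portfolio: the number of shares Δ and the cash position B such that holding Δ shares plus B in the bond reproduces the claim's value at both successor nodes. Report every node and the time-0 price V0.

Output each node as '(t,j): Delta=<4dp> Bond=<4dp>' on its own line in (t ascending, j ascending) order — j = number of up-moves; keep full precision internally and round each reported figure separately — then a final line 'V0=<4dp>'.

The replicating-portfolio and risk-neutral prices coincide; use p* = (1.13−0.74)/(1.18−0.74) = 0.8864 for the latter.
Terminal values V(3,·): V(3,0)=57.8024, V(3,1)=33.4670, V(3,2)=0.0000, V(3,3)=0.0000
Node (2,0) S=55.3076: V=(p*·33.4670+(1−p*)·57.8024)/1.13=32.0641; Δ=(33.4670−57.8024)/(65.2630−40.9276)=-1.0000; B=V−Δ·S=87.3717
Node (2,1) S=88.1932: V=(p*·0.0000+(1−p*)·33.4670)/1.13=3.3656; Δ=(0.0000−33.4670)/(104.0680−65.2630)=-0.8624; B=V−Δ·S=79.4270
Node (2,2) S=140.6324: V=(p*·0.0000+(1−p*)·0.0000)/1.13=0.0000; Δ=(0.0000−0.0000)/(165.9462−104.0680)=0.0000; B=V−Δ·S=0.0000
Node (1,0) S=74.7400: V=(p*·3.3656+(1−p*)·32.0641)/1.13=5.8644; Δ=(3.3656−32.0641)/(88.1932−55.3076)=-0.8727; B=V−Δ·S=71.0883
Node (1,1) S=119.1800: V=(p*·0.0000+(1−p*)·3.3656)/1.13=0.3385; Δ=(0.0000−3.3656)/(140.6324−88.1932)=-0.0642; B=V−Δ·S=7.9874
Node (0,0) S=101.0000: V=(p*·0.3385+(1−p*)·5.8644)/1.13=0.8552; Δ=(0.3385−5.8644)/(119.1800−74.7400)=-0.1243; B=V−Δ·S=13.4141
The time-0 hedge costs 0.8552, which is the no-arbitrage price.

(0,0): Delta=-0.1243 Bond=13.4141
(1,0): Delta=-0.8727 Bond=71.0883
(1,1): Delta=-0.0642 Bond=7.9874
(2,0): Delta=-1.0000 Bond=87.3717
(2,1): Delta=-0.8624 Bond=79.4270
(2,2): Delta=0.0000 Bond=0.0000
V0=0.8552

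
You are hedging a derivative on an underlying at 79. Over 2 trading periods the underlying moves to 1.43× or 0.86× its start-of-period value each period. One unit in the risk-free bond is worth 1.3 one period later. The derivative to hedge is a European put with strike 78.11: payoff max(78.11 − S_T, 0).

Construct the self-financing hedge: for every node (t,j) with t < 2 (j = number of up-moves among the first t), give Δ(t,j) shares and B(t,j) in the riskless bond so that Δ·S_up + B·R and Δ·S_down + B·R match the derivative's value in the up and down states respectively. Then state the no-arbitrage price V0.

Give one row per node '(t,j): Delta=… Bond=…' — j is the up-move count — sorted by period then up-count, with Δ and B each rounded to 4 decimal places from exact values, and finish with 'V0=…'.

(0,0): Delta=-0.0767 Bond=6.6635
(1,0): Delta=-0.5082 Bond=37.9820
(1,1): Delta=0.0000 Bond=0.0000
V0=0.6058

No-arbitrage ⇒ martingale measure with p* = (R−d)/(u−d) = 0.7719.
Terminal values V(2,·): V(2,0)=19.6816, V(2,1)=0.0000, V(2,2)=0.0000
Node (1,0) S=67.9400: V=(p*·0.0000+(1−p*)·19.6816)/1.3=3.4529; Δ=(0.0000−19.6816)/(97.1542−58.4284)=-0.5082; B=V−Δ·S=37.9820
Node (1,1) S=112.9700: V=(p*·0.0000+(1−p*)·0.0000)/1.3=0.0000; Δ=(0.0000−0.0000)/(161.5471−97.1542)=0.0000; B=V−Δ·S=0.0000
Node (0,0) S=79.0000: V=(p*·0.0000+(1−p*)·3.4529)/1.3=0.6058; Δ=(0.0000−3.4529)/(112.9700−67.9400)=-0.0767; B=V−Δ·S=6.6635
Self-financing check: at every node Δ·S+B equals the discounted successor values.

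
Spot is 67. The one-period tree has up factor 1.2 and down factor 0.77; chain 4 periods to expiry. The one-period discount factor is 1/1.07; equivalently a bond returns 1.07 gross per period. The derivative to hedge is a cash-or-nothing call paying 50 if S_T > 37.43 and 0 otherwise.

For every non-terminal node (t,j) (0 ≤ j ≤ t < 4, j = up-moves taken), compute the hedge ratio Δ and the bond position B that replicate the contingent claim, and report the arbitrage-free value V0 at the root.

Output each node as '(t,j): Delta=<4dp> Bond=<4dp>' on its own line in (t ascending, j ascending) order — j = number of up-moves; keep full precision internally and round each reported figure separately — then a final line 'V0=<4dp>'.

No-arbitrage ⇒ martingale measure with p* = (R−d)/(u−d) = 0.6977.
Terminal values V(4,·): V(4,0)=0.0000, V(4,1)=0.0000, V(4,2)=50.0000, V(4,3)=50.0000, V(4,4)=50.0000
  t=3,j=0: stock 30.5877 → up 36.7053 (V=0.0000), down 23.5525 (V=0.0000). Price 0.0000; hedge Δ=0.0000, bond B=0.0000.
  t=3,j=1: stock 47.6692 → up 57.2030 (V=50.0000), down 36.7053 (V=0.0000). Price 32.6016; hedge Δ=2.4393, bond B=-83.6775.
  t=3,j=2: stock 74.2896 → up 89.1475 (V=50.0000), down 57.2030 (V=50.0000). Price 46.7290; hedge Δ=0.0000, bond B=46.7290.
  t=3,j=3: stock 115.7760 → up 138.9312 (V=50.0000), down 89.1475 (V=50.0000). Price 46.7290; hedge Δ=0.0000, bond B=46.7290.
  t=2,j=0: stock 39.7243 → up 47.6692 (V=32.6016), down 30.5877 (V=0.0000). Price 21.2573; hedge Δ=1.9086, bond B=-54.5604.
  t=2,j=1: stock 61.9080 → up 74.2896 (V=46.7290), down 47.6692 (V=32.6016). Price 39.6803; hedge Δ=0.5307, bond B=6.8260.
  t=2,j=2: stock 96.4800 → up 115.7760 (V=46.7290), down 74.2896 (V=46.7290). Price 43.6719; hedge Δ=0.0000, bond B=43.6719.
  t=1,j=0: stock 51.5900 → up 61.9080 (V=39.6803), down 39.7243 (V=21.2573). Price 31.8790; hedge Δ=0.8305, bond B=-10.9651.
  t=1,j=1: stock 80.4000 → up 96.4800 (V=43.6719), down 61.9080 (V=39.6803). Price 39.6871; hedge Δ=0.1155, bond B=30.4042.
  t=0,j=0: stock 67.0000 → up 80.4000 (V=39.6871), down 51.5900 (V=31.8790). Price 34.8846; hedge Δ=0.2710, bond B=16.7263.
Check: Δ(0,0)·S0 + B(0,0) = 34.8846 = V0.

(0,0): Delta=0.2710 Bond=16.7263
(1,0): Delta=0.8305 Bond=-10.9651
(1,1): Delta=0.1155 Bond=30.4042
(2,0): Delta=1.9086 Bond=-54.5604
(2,1): Delta=0.5307 Bond=6.8260
(2,2): Delta=0.0000 Bond=43.6719
(3,0): Delta=0.0000 Bond=0.0000
(3,1): Delta=2.4393 Bond=-83.6775
(3,2): Delta=0.0000 Bond=46.7290
(3,3): Delta=0.0000 Bond=46.7290
V0=34.8846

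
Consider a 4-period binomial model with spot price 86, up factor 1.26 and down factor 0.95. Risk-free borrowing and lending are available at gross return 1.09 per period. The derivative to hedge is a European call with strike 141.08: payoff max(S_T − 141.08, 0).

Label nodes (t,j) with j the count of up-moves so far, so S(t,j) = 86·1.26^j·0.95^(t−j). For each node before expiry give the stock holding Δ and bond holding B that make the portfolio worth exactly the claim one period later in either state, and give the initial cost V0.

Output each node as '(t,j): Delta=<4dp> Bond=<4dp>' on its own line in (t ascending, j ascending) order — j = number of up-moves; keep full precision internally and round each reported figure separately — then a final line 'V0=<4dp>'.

(0,0): Delta=0.3595 Bond=-25.4870
(1,0): Delta=0.1515 Bond=-10.7871
(1,1): Delta=0.5499 Bond=-48.4161
(2,0): Delta=0.0000 Bond=0.0000
(2,1): Delta=0.2902 Bond=-26.0356
(2,2): Delta=0.7877 Bond=-85.2410
(3,0): Delta=0.0000 Bond=0.0000
(3,1): Delta=0.0000 Bond=0.0000
(3,2): Delta=0.5559 Bond=-62.8387
(3,3): Delta=1.0000 Bond=-129.4312
V0=5.4293

Under the risk-neutral measure, an up-move has probability p* = (R−d)/(u−d) = 0.4516 and values discount at R = 1.09.
Terminal payoffs: V(4,0)=0.0000, V(4,1)=0.0000, V(4,2)=0.0000, V(4,3)=22.3507, V(4,4)=75.6807
(3,0): S=73.7342. Δ = (V_up−V_dn)/(S_up−S_dn) = (0.0000−0.0000)/(92.9052−70.0475) = 0.0000. V = [p*·0.0000 + (1−p*)·0.0000]/1.09 = 0.0000. B = V − Δ·S = 0.0000.
(3,1): S=97.7949. Δ = (V_up−V_dn)/(S_up−S_dn) = (0.0000−0.0000)/(123.2216−92.9052) = 0.0000. V = [p*·0.0000 + (1−p*)·0.0000]/1.09 = 0.0000. B = V − Δ·S = 0.0000.
(3,2): S=129.7069. Δ = (V_up−V_dn)/(S_up−S_dn) = (22.3507−0.0000)/(163.4307−123.2216) = 0.5559. V = [p*·22.3507 + (1−p*)·0.0000]/1.09 = 9.2604. B = V − Δ·S = -62.8387.
(3,3): S=172.0323. Δ = (V_up−V_dn)/(S_up−S_dn) = (75.6807−22.3507)/(216.7607−163.4307) = 1.0000. V = [p*·75.6807 + (1−p*)·22.3507]/1.09 = 42.6011. B = V − Δ·S = -129.4312.
(2,0): S=77.6150. Δ = (V_up−V_dn)/(S_up−S_dn) = (0.0000−0.0000)/(97.7949−73.7342) = 0.0000. V = [p*·0.0000 + (1−p*)·0.0000]/1.09 = 0.0000. B = V − Δ·S = 0.0000.
(2,1): S=102.9420. Δ = (V_up−V_dn)/(S_up−S_dn) = (9.2604−0.0000)/(129.7069−97.7949) = 0.2902. V = [p*·9.2604 + (1−p*)·0.0000]/1.09 = 3.8368. B = V − Δ·S = -26.0356.
(2,2): S=136.5336. Δ = (V_up−V_dn)/(S_up−S_dn) = (42.6011−9.2604)/(172.0323−129.7069) = 0.7877. V = [p*·42.6011 + (1−p*)·9.2604]/1.09 = 22.3097. B = V − Δ·S = -85.2410.
(1,0): S=81.7000. Δ = (V_up−V_dn)/(S_up−S_dn) = (3.8368−0.0000)/(102.9420−77.6150) = 0.1515. V = [p*·3.8368 + (1−p*)·0.0000]/1.09 = 1.5897. B = V − Δ·S = -10.7871.
(1,1): S=108.3600. Δ = (V_up−V_dn)/(S_up−S_dn) = (22.3097−3.8368)/(136.5336−102.9420) = 0.5499. V = [p*·22.3097 + (1−p*)·3.8368]/1.09 = 11.1738. B = V − Δ·S = -48.4161.
(0,0): S=86.0000. Δ = (V_up−V_dn)/(S_up−S_dn) = (11.1738−1.5897)/(108.3600−81.7000) = 0.3595. V = [p*·11.1738 + (1−p*)·1.5897]/1.09 = 5.4293. B = V − Δ·S = -25.4870.
Check: Δ(0,0)·S0 + B(0,0) = 5.4293 = V0.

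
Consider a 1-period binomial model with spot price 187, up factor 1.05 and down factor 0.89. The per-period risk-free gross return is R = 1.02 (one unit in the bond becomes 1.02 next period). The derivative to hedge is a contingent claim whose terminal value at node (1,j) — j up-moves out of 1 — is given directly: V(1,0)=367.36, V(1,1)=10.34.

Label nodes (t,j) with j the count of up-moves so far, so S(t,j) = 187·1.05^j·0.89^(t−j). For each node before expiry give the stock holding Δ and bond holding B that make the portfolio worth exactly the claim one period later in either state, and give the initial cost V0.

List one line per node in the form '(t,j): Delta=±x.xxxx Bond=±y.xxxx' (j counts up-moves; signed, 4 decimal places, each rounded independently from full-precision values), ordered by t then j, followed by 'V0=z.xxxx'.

(0,0): Delta=-11.9325 Bond=2307.1409
V0=75.7659

Since d<R<u, set p* = (R−d)/(u−d) = 0.8125; price each node as the discounted p*-expectation of its children.
At expiry t=1: V(1,0)=367.3600, V(1,1)=10.3400
Node (0,0) S=187.0000: V=(p*·10.3400+(1−p*)·367.3600)/1.02=75.7659; Δ=(10.3400−367.3600)/(196.3500−166.4300)=-11.9325; B=V−Δ·S=2307.1409
Root portfolio cost Δ·187+B reproduces V0=75.7659.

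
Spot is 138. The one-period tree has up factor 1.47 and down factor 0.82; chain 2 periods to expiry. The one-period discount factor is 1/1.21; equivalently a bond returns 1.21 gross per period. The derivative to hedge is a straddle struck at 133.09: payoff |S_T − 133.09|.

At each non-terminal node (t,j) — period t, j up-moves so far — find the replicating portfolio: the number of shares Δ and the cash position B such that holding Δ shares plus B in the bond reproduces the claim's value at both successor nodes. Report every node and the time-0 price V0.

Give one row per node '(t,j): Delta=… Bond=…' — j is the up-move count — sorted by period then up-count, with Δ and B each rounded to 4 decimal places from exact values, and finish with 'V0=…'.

(0,0): Delta=0.7030 Bond=-41.1039
(1,0): Delta=-0.0958 Bond=40.6484
(1,1): Delta=1.0000 Bond=-109.9917
V0=55.9056

Under the risk-neutral measure, an up-move has probability p* = (R−d)/(u−d) = 0.6000 and values discount at R = 1.21.
Terminal values V(2,·): V(2,0)=40.2988, V(2,1)=33.2552, V(2,2)=165.1142
Node (1,0) S=113.1600: V=(p*·33.2552+(1−p*)·40.2988)/1.21=29.8121; Δ=(33.2552−40.2988)/(166.3452−92.7912)=-0.0958; B=V−Δ·S=40.6484
Node (1,1) S=202.8600: V=(p*·165.1142+(1−p*)·33.2552)/1.21=92.8683; Δ=(165.1142−33.2552)/(298.2042−166.3452)=1.0000; B=V−Δ·S=-109.9917
Node (0,0) S=138.0000: V=(p*·92.8683+(1−p*)·29.8121)/1.21=55.9056; Δ=(92.8683−29.8121)/(202.8600−113.1600)=0.7030; B=V−Δ·S=-41.1039
Each (Δ,B) replicates both successor values, so the strategy is self-financing and V0 is arbitrage-free.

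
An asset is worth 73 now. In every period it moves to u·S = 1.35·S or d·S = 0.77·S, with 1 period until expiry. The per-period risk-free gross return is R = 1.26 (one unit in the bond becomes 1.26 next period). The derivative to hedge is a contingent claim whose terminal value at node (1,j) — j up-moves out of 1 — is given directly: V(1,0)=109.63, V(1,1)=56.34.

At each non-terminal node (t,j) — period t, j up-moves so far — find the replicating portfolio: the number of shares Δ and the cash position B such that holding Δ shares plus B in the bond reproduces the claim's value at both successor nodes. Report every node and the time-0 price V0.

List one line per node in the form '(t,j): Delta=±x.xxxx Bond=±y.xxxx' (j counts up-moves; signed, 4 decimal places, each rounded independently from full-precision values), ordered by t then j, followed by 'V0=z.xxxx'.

No-arbitrage ⇒ martingale measure with p* = (R−d)/(u−d) = 0.8448.
Terminal payoffs: V(1,0)=109.6300, V(1,1)=56.3400
(0,0): S=73.0000. Δ = (V_up−V_dn)/(S_up−S_dn) = (56.3400−109.6300)/(98.5500−56.2100) = -1.2586. V = [p*·56.3400 + (1−p*)·109.6300]/1.26 = 51.2771. B = V − Δ·S = 143.1564.
The time-0 hedge costs 51.2771, which is the no-arbitrage price.

(0,0): Delta=-1.2586 Bond=143.1564
V0=51.2771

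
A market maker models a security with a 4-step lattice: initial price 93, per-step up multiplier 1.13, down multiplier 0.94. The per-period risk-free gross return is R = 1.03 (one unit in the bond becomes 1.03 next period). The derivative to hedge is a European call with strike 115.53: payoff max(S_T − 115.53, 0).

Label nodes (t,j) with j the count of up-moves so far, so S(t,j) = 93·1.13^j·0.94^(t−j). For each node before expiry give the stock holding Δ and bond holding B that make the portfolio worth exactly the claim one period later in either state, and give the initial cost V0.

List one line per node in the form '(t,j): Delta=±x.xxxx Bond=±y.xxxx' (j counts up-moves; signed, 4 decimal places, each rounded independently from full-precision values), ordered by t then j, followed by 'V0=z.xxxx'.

(0,0): Delta=0.3350 Bond=-27.4296
(1,0): Delta=0.1351 Bond=-10.7765
(1,1): Delta=0.5198 Bond=-47.6702
(2,0): Delta=0.0000 Bond=0.0000
(2,1): Delta=0.2599 Bond=-23.4328
(2,2): Delta=0.7599 Bond=-77.6198
(3,0): Delta=0.0000 Bond=0.0000
(3,1): Delta=0.0000 Bond=0.0000
(3,2): Delta=0.5002 Bond=-50.9534
(3,3): Delta=1.0000 Bond=-112.1650
V0=3.7239

Under the risk-neutral measure, an up-move has probability p* = (R−d)/(u−d) = 0.4737 and values discount at R = 1.03.
At expiry t=4: V(4,0)=0.0000, V(4,1)=0.0000, V(4,2)=0.0000, V(4,3)=10.6081, V(4,4)=36.1040
(3,0): S=77.2443. Δ = (V_up−V_dn)/(S_up−S_dn) = (0.0000−0.0000)/(87.2861−72.6097) = 0.0000. V = [p*·0.0000 + (1−p*)·0.0000]/1.03 = 0.0000. B = V − Δ·S = 0.0000.
(3,1): S=92.8575. Δ = (V_up−V_dn)/(S_up−S_dn) = (0.0000−0.0000)/(104.9290−87.2861) = 0.0000. V = [p*·0.0000 + (1−p*)·0.0000]/1.03 = 0.0000. B = V − Δ·S = 0.0000.
(3,2): S=111.6266. Δ = (V_up−V_dn)/(S_up−S_dn) = (10.6081−0.0000)/(126.1381−104.9290) = 0.5002. V = [p*·10.6081 + (1−p*)·0.0000]/1.03 = 4.8785. B = V − Δ·S = -50.9534.
(3,3): S=134.1894. Δ = (V_up−V_dn)/(S_up−S_dn) = (36.1040−10.6081)/(151.6340−126.1381) = 1.0000. V = [p*·36.1040 + (1−p*)·10.6081]/1.03 = 22.0244. B = V − Δ·S = -112.1650.
(2,0): S=82.1748. Δ = (V_up−V_dn)/(S_up−S_dn) = (0.0000−0.0000)/(92.8575−77.2443) = 0.0000. V = [p*·0.0000 + (1−p*)·0.0000]/1.03 = 0.0000. B = V − Δ·S = 0.0000.
(2,1): S=98.7846. Δ = (V_up−V_dn)/(S_up−S_dn) = (4.8785−0.0000)/(111.6266−92.8575) = 0.2599. V = [p*·4.8785 + (1−p*)·0.0000]/1.03 = 2.2436. B = V − Δ·S = -23.4328.
(2,2): S=118.7517. Δ = (V_up−V_dn)/(S_up−S_dn) = (22.0244−4.8785)/(134.1894−111.6266) = 0.7599. V = [p*·22.0244 + (1−p*)·4.8785]/1.03 = 12.6216. B = V − Δ·S = -77.6198.
(1,0): S=87.4200. Δ = (V_up−V_dn)/(S_up−S_dn) = (2.2436−0.0000)/(98.7846−82.1748) = 0.1351. V = [p*·2.2436 + (1−p*)·0.0000]/1.03 = 1.0318. B = V − Δ·S = -10.7765.
(1,1): S=105.0900. Δ = (V_up−V_dn)/(S_up−S_dn) = (12.6216−2.2436)/(118.7517−98.7846) = 0.5198. V = [p*·12.6216 + (1−p*)·2.2436]/1.03 = 6.9509. B = V − Δ·S = -47.6702.
(0,0): S=93.0000. Δ = (V_up−V_dn)/(S_up−S_dn) = (6.9509−1.0318)/(105.0900−87.4200) = 0.3350. V = [p*·6.9509 + (1−p*)·1.0318]/1.03 = 3.7239. B = V − Δ·S = -27.4296.
The time-0 hedge costs 3.7239, which is the no-arbitrage price.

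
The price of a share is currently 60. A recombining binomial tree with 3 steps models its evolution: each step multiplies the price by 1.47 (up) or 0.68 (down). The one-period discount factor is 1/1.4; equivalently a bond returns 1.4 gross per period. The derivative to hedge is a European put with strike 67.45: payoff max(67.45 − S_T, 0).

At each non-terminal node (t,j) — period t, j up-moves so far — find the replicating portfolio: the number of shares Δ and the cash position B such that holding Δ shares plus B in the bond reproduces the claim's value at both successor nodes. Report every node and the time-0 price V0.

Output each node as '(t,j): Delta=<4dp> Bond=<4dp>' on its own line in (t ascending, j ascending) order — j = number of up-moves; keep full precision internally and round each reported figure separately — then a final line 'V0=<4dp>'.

Under the risk-neutral measure, an up-move has probability p* = (R−d)/(u−d) = 0.9114 and values discount at R = 1.4.
Terminal payoffs: V(3,0)=48.5841, V(3,1)=26.6663, V(3,2)=0.0000, V(3,3)=0.0000
  t=2,j=0: stock 27.7440 → up 40.7837 (V=26.6663), down 18.8659 (V=48.5841). Price 20.4346; hedge Δ=-1.0000, bond B=48.1786.
  t=2,j=1: stock 59.9760 → up 88.1647 (V=0.0000), down 40.7837 (V=26.6663). Price 1.6877; hedge Δ=-0.5628, bond B=35.4426.
  t=2,j=2: stock 129.6540 → up 190.5914 (V=0.0000), down 88.1647 (V=0.0000). Price 0.0000; hedge Δ=0.0000, bond B=0.0000.
  t=1,j=0: stock 40.8000 → up 59.9760 (V=1.6877), down 27.7440 (V=20.4346). Price 2.3920; hedge Δ=-0.5816, bond B=26.1222.
  t=1,j=1: stock 88.2000 → up 129.6540 (V=0.0000), down 59.9760 (V=1.6877). Price 0.1068; hedge Δ=-0.0242, bond B=2.2432.
  t=0,j=0: stock 60.0000 → up 88.2000 (V=0.1068), down 40.8000 (V=2.3920). Price 0.2209; hedge Δ=-0.0482, bond B=3.1136.
Root portfolio cost Δ·60+B reproduces V0=0.2209.

(0,0): Delta=-0.0482 Bond=3.1136
(1,0): Delta=-0.5816 Bond=26.1222
(1,1): Delta=-0.0242 Bond=2.2432
(2,0): Delta=-1.0000 Bond=48.1786
(2,1): Delta=-0.5628 Bond=35.4426
(2,2): Delta=0.0000 Bond=0.0000
V0=0.2209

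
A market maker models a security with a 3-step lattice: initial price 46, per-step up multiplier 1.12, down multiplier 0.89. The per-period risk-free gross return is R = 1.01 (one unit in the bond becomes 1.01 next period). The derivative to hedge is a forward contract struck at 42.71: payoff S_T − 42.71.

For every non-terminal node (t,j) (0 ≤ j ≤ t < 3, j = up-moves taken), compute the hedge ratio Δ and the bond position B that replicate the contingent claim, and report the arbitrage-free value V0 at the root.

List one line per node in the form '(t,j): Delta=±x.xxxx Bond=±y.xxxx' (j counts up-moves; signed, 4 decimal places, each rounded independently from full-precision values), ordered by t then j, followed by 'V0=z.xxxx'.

(0,0): Delta=1.0000 Bond=-41.4539
(1,0): Delta=1.0000 Bond=-41.8684
(1,1): Delta=1.0000 Bond=-41.8684
(2,0): Delta=1.0000 Bond=-42.2871
(2,1): Delta=1.0000 Bond=-42.2871
(2,2): Delta=1.0000 Bond=-42.2871
V0=4.5461

The replicating-portfolio and risk-neutral prices coincide; use p* = (1.01−0.89)/(1.12−0.89) = 0.5217 for the latter.
Payoff layer (t=3): V(3,0)=-10.2814, V(3,1)=-1.9010, V(3,2)=8.6451, V(3,3)=21.9167
Node (2,0) S=36.4366: V=(p*·-1.9010+(1−p*)·-10.2814)/1.01=-5.8505; Δ=(-1.9010−-10.2814)/(40.8090−32.4286)=1.0000; B=V−Δ·S=-42.2871
Node (2,1) S=45.8528: V=(p*·8.6451+(1−p*)·-1.9010)/1.01=3.5657; Δ=(8.6451−-1.9010)/(51.3551−40.8090)=1.0000; B=V−Δ·S=-42.2871
Node (2,2) S=57.7024: V=(p*·21.9167+(1−p*)·8.6451)/1.01=15.4153; Δ=(21.9167−8.6451)/(64.6267−51.3551)=1.0000; B=V−Δ·S=-42.2871
Node (1,0) S=40.9400: V=(p*·3.5657+(1−p*)·-5.8505)/1.01=-0.9284; Δ=(3.5657−-5.8505)/(45.8528−36.4366)=1.0000; B=V−Δ·S=-41.8684
Node (1,1) S=51.5200: V=(p*·15.4153+(1−p*)·3.5657)/1.01=9.6516; Δ=(15.4153−3.5657)/(57.7024−45.8528)=1.0000; B=V−Δ·S=-41.8684
Node (0,0) S=46.0000: V=(p*·9.6516+(1−p*)·-0.9284)/1.01=4.5461; Δ=(9.6516−-0.9284)/(51.5200−40.9400)=1.0000; B=V−Δ·S=-41.4539
Root portfolio cost Δ·46+B reproduces V0=4.5461.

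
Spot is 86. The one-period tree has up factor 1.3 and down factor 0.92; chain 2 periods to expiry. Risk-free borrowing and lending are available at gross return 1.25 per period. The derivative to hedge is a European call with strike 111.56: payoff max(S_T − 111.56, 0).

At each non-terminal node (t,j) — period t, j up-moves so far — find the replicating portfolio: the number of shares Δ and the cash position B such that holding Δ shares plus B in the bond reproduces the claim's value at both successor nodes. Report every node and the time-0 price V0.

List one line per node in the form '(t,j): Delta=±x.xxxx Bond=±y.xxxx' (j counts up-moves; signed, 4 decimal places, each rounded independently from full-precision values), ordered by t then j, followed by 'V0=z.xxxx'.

(0,0): Delta=0.7181 Bond=-45.4542
(1,0): Delta=0.0000 Bond=0.0000
(1,1): Delta=0.7951 Bond=-65.4265
V0=16.3042

Risk-neutral probability p* = (R−d)/(u−d) = (1.25−0.92)/(1.3−0.92) = 0.8684.
Payoff layer (t=2): V(2,0)=0.0000, V(2,1)=0.0000, V(2,2)=33.7800
(1,0): S=79.1200. Δ = (V_up−V_dn)/(S_up−S_dn) = (0.0000−0.0000)/(102.8560−72.7904) = 0.0000. V = [p*·0.0000 + (1−p*)·0.0000]/1.25 = 0.0000. B = V − Δ·S = 0.0000.
(1,1): S=111.8000. Δ = (V_up−V_dn)/(S_up−S_dn) = (33.7800−0.0000)/(145.3400−102.8560) = 0.7951. V = [p*·33.7800 + (1−p*)·0.0000]/1.25 = 23.4682. B = V − Δ·S = -65.4265.
(0,0): S=86.0000. Δ = (V_up−V_dn)/(S_up−S_dn) = (23.4682−0.0000)/(111.8000−79.1200) = 0.7181. V = [p*·23.4682 + (1−p*)·0.0000]/1.25 = 16.3042. B = V − Δ·S = -45.4542.
Each (Δ,B) replicates both successor values, so the strategy is self-financing and V0 is arbitrage-free.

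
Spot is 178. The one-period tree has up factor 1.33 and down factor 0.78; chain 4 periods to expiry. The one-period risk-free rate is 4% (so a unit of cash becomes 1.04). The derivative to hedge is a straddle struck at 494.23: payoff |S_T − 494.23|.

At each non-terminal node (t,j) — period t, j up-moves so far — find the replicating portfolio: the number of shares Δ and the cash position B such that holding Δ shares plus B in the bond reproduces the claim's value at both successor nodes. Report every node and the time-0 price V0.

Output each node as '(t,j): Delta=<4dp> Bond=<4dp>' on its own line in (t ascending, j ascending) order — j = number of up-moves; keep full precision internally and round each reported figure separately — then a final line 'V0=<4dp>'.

Risk-neutral probability p* = (R−d)/(u−d) = (1.04−0.78)/(1.33−0.78) = 0.4727.
Payoff layer (t=4): V(4,0)=428.3432, V(4,1)=381.8846, V(4,2)=302.6666, V(4,3)=167.5899, V(4,4)=62.7333
  t=3,j=0: stock 84.4703 → up 112.3454 (V=381.8846), down 65.8868 (V=428.3432). Price 390.7509; hedge Δ=-1.0000, bond B=475.2212.
  t=3,j=1: stock 144.0326 → up 191.5634 (V=302.6666), down 112.3454 (V=381.8846). Price 331.1885; hedge Δ=-1.0000, bond B=475.2212.
  t=3,j=2: stock 245.5941 → up 326.6401 (V=167.5899), down 191.5634 (V=302.6666). Price 229.6271; hedge Δ=-1.0000, bond B=475.2212.
  t=3,j=3: stock 418.7694 → up 556.9633 (V=62.7333), down 326.6401 (V=167.5899). Price 113.4820; hedge Δ=-0.4553, bond B=304.1304.
  t=2,j=0: stock 108.2952 → up 144.0326 (V=331.1885), down 84.4703 (V=390.7509). Price 348.6482; hedge Δ=-1.0000, bond B=456.9434.
  t=2,j=1: stock 184.6572 → up 245.5941 (V=229.6271), down 144.0326 (V=331.1885). Price 272.2862; hedge Δ=-1.0000, bond B=456.9434.
  t=2,j=2: stock 314.8642 → up 418.7694 (V=113.4820), down 245.5941 (V=229.6271). Price 168.0021; hedge Δ=-0.6707, bond B=379.1749.
  t=1,j=0: stock 138.8400 → up 184.6572 (V=272.2862), down 108.2952 (V=348.6482). Price 300.5287; hedge Δ=-1.0000, bond B=439.3687.
  t=1,j=1: stock 236.7400 → up 314.8642 (V=168.0021), down 184.6572 (V=272.2862). Price 214.4118; hedge Δ=-0.8009, bond B=404.0193.
  t=0,j=0: stock 178.0000 → up 236.7400 (V=214.4118), down 138.8400 (V=300.5287). Price 249.8258; hedge Δ=-0.8796, bond B=406.4020.
Self-financing check: at every node Δ·S+B equals the discounted successor values.

(0,0): Delta=-0.8796 Bond=406.4020
(1,0): Delta=-1.0000 Bond=439.3687
(1,1): Delta=-0.8009 Bond=404.0193
(2,0): Delta=-1.0000 Bond=456.9434
(2,1): Delta=-1.0000 Bond=456.9434
(2,2): Delta=-0.6707 Bond=379.1749
(3,0): Delta=-1.0000 Bond=475.2212
(3,1): Delta=-1.0000 Bond=475.2212
(3,2): Delta=-1.0000 Bond=475.2212
(3,3): Delta=-0.4553 Bond=304.1304
V0=249.8258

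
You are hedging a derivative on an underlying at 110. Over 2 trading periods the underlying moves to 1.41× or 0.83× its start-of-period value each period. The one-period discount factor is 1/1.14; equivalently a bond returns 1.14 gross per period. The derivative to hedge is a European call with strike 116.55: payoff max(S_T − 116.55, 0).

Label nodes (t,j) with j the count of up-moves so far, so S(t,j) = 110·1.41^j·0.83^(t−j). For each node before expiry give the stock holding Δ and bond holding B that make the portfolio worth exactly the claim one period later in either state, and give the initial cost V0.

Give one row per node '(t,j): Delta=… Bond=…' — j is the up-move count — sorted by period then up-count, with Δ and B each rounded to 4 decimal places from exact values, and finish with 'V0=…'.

(0,0): Delta=0.7390 Bond=-54.1782
(1,0): Delta=0.2301 Bond=-15.2932
(1,1): Delta=1.0000 Bond=-102.2368
V0=27.1171

Under the risk-neutral measure, an up-move has probability p* = (R−d)/(u−d) = 0.5345 and values discount at R = 1.14.
Terminal payoffs: V(2,0)=0.0000, V(2,1)=12.1830, V(2,2)=102.1410
(1,0): S=91.3000. Δ = (V_up−V_dn)/(S_up−S_dn) = (12.1830−0.0000)/(128.7330−75.7790) = 0.2301. V = [p*·12.1830 + (1−p*)·0.0000]/1.14 = 5.7119. B = V − Δ·S = -15.2932.
(1,1): S=155.1000. Δ = (V_up−V_dn)/(S_up−S_dn) = (102.1410−12.1830)/(218.6910−128.7330) = 1.0000. V = [p*·102.1410 + (1−p*)·12.1830]/1.14 = 52.8632. B = V − Δ·S = -102.2368.
(0,0): S=110.0000. Δ = (V_up−V_dn)/(S_up−S_dn) = (52.8632−5.7119)/(155.1000−91.3000) = 0.7390. V = [p*·52.8632 + (1−p*)·5.7119]/1.14 = 27.1171. B = V − Δ·S = -54.1782.
Each (Δ,B) replicates both successor values, so the strategy is self-financing and V0 is arbitrage-free.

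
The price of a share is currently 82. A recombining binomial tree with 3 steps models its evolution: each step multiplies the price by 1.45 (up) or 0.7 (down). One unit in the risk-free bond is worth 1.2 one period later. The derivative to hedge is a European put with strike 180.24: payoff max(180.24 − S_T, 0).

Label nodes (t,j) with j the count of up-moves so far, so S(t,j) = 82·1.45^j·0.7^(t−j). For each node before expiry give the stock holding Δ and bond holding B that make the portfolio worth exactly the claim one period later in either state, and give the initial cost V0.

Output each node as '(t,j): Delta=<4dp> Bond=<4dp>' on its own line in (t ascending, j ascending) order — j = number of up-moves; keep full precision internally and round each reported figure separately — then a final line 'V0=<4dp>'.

(0,0): Delta=-0.6500 Bond=87.5624
(1,0): Delta=-1.0000 Bond=125.1667
(1,1): Delta=-0.5655 Bond=95.0290
(2,0): Delta=-1.0000 Bond=150.2000
(2,1): Delta=-1.0000 Bond=150.2000
(2,2): Delta=-0.4606 Bond=95.9521
V0=34.2650

Under the risk-neutral measure, an up-move has probability p* = (R−d)/(u−d) = 0.6667 and values discount at R = 1.2.
At expiry t=3: V(3,0)=152.1140, V(3,1)=121.9790, V(3,2)=59.5565, V(3,3)=0.0000
Node (2,0) S=40.1800: V=(p*·121.9790+(1−p*)·152.1140)/1.2=110.0200; Δ=(121.9790−152.1140)/(58.2610−28.1260)=-1.0000; B=V−Δ·S=150.2000
Node (2,1) S=83.2300: V=(p*·59.5565+(1−p*)·121.9790)/1.2=66.9700; Δ=(59.5565−121.9790)/(120.6835−58.2610)=-1.0000; B=V−Δ·S=150.2000
Node (2,2) S=172.4050: V=(p*·0.0000+(1−p*)·59.5565)/1.2=16.5435; Δ=(0.0000−59.5565)/(249.9872−120.6835)=-0.4606; B=V−Δ·S=95.9521
Node (1,0) S=57.4000: V=(p*·66.9700+(1−p*)·110.0200)/1.2=67.7667; Δ=(66.9700−110.0200)/(83.2300−40.1800)=-1.0000; B=V−Δ·S=125.1667
Node (1,1) S=118.9000: V=(p*·16.5435+(1−p*)·66.9700)/1.2=27.7936; Δ=(16.5435−66.9700)/(172.4050−83.2300)=-0.5655; B=V−Δ·S=95.0290
Node (0,0) S=82.0000: V=(p*·27.7936+(1−p*)·67.7667)/1.2=34.2650; Δ=(27.7936−67.7667)/(118.9000−57.4000)=-0.6500; B=V−Δ·S=87.5624
Check: Δ(0,0)·S0 + B(0,0) = 34.2650 = V0.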